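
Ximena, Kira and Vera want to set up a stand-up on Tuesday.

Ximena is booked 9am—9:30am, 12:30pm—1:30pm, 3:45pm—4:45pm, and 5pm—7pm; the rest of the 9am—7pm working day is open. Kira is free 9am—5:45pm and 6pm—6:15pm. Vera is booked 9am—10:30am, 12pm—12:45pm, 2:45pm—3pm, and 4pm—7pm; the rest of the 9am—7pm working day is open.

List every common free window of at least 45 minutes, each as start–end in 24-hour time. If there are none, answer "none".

Ximena free within 09:00–19:00: 09:30–12:30, 13:30–15:45, 16:45–17:00.
Vera free within 09:00–19:00: 10:30–12:00, 12:45–14:45, 15:00–16:00.
Ximena ∩ Kira: 09:30–12:30, 13:30–15:45, 16:45–17:00.
Ximena ∩ Kira ∩ Vera: 10:30–12:00, 13:30–14:45, 15:00–15:45.
Windows ≥ 45 min: 10:30–12:00, 13:30–14:45, 15:00–15:45.

10:30–12:00, 13:30–14:45, 15:00–15:45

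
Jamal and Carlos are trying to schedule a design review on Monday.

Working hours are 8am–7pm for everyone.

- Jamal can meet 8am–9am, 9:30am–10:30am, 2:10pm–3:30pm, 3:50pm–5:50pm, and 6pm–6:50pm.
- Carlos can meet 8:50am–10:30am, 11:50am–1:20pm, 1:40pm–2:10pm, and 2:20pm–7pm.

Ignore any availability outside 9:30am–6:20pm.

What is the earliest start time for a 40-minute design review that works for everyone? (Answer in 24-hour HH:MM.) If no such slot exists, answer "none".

09:30

Jamal ∩ Carlos: 08:50–09:00, 09:30–10:30, 14:20–15:30, 15:50–17:50, 18:00–18:50.
Restricted to 09:30–18:20: 09:30–10:30, 14:20–15:30, 15:50–17:50, 18:00–18:20.
Windows ≥ 40 min: 09:30–10:30, 14:20–15:30, 15:50–17:50.
Earliest such window starts at 09:30.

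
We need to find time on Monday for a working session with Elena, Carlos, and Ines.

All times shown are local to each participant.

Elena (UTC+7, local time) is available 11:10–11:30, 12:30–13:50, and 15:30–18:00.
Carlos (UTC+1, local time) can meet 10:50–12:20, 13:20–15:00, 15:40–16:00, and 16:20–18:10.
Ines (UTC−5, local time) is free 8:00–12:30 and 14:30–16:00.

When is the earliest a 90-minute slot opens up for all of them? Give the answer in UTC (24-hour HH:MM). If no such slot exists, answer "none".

Elena → UTC: 04:10–04:30, 05:30–06:50, 08:30–11:00.
Carlos → UTC: 09:50–11:20, 12:20–14:00, 14:40–15:00, 15:20–17:10.
Ines → UTC: 13:00–17:30, 19:30–21:00.
Elena ∩ Carlos: 09:50–11:00.
Elena ∩ Carlos ∩ Ines: (none).
Windows ≥ 90 min: (none).

none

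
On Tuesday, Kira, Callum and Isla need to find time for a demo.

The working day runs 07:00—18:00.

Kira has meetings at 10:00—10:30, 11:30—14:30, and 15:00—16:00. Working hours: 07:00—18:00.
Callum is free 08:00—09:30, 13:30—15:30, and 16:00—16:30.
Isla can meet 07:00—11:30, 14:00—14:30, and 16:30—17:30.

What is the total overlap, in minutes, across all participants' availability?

90 minutes

Kira free within 07:00–18:00: 07:00–10:00, 10:30–11:30, 14:30–15:00, 16:00–18:00.
Kira ∩ Callum: 08:00–09:30, 14:30–15:00, 16:00–16:30.
Kira ∩ Callum ∩ Isla: 08:00–09:30.
Total common minutes: 90.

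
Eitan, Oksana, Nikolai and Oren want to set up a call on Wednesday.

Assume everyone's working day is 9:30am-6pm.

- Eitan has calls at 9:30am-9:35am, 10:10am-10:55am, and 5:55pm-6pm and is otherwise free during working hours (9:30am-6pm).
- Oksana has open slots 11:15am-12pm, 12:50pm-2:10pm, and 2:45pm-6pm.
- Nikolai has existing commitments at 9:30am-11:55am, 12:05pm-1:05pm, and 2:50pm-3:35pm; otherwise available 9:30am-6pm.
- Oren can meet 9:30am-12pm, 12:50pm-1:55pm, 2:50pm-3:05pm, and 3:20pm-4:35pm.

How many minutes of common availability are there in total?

Eitan free within 09:30–18:00: 09:35–10:10, 10:55–17:55.
Nikolai free within 09:30–18:00: 11:55–12:05, 13:05–14:50, 15:35–18:00.
Eitan ∩ Oksana: 11:15–12:00, 12:50–14:10, 14:45–17:55.
Eitan ∩ Oksana ∩ Nikolai: 11:55–12:00, 13:05–14:10, 14:45–14:50, 15:35–17:55.
Eitan ∩ Oksana ∩ Nikolai ∩ Oren: 11:55–12:00, 13:05–13:55, 15:35–16:35.
Total common minutes: 5 + 50 + 60 = 115.

115 minutes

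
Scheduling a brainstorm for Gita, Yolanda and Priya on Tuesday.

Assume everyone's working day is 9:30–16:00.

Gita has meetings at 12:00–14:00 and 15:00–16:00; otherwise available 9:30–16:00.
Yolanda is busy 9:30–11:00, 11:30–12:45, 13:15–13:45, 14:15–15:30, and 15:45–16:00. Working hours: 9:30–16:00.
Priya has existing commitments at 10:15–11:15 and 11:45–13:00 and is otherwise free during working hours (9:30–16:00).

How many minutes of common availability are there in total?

Gita free within 09:30–16:00: 09:30–12:00, 14:00–15:00.
Yolanda free within 09:30–16:00: 11:00–11:30, 12:45–13:15, 13:45–14:15, 15:30–15:45.
Priya free within 09:30–16:00: 09:30–10:15, 11:15–11:45, 13:00–16:00.
Gita ∩ Yolanda: 11:00–11:30, 14:00–14:15.
Gita ∩ Yolanda ∩ Priya: 11:15–11:30, 14:00–14:15.
Total common minutes: 15 + 15 = 30.

30 minutes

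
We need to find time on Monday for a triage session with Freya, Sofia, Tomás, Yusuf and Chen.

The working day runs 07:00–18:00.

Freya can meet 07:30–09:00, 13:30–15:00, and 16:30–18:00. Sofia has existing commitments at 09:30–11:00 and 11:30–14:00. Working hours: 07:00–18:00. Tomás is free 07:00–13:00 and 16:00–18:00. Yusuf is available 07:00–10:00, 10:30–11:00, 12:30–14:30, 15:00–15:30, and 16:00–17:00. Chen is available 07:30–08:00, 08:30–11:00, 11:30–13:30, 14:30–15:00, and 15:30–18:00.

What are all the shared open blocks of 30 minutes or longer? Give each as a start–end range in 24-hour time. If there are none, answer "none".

Sofia free within 07:00–18:00: 07:00–09:30, 11:00–11:30, 14:00–18:00.
Freya ∩ Sofia: 07:30–09:00, 14:00–15:00, 16:30–18:00.
Freya ∩ Sofia ∩ Tomás: 07:30–09:00, 16:30–18:00.
Freya ∩ Sofia ∩ Tomás ∩ Yusuf: 07:30–09:00, 16:30–17:00.
Freya ∩ Sofia ∩ Tomás ∩ Yusuf ∩ Chen: 07:30–08:00, 08:30–09:00, 16:30–17:00.
Windows ≥ 30 min: 07:30–08:00, 08:30–09:00, 16:30–17:00.

07:30–08:00, 08:30–09:00, 16:30–17:00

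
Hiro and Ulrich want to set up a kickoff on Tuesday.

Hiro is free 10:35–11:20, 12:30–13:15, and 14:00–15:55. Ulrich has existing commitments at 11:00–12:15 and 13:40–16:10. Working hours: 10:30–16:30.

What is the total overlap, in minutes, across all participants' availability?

Ulrich free within 10:30–16:30: 10:30–11:00, 12:15–13:40, 16:10–16:30.
Hiro ∩ Ulrich: 10:35–11:00, 12:30–13:15.
Total common minutes: 25 + 45 = 70.

70 minutes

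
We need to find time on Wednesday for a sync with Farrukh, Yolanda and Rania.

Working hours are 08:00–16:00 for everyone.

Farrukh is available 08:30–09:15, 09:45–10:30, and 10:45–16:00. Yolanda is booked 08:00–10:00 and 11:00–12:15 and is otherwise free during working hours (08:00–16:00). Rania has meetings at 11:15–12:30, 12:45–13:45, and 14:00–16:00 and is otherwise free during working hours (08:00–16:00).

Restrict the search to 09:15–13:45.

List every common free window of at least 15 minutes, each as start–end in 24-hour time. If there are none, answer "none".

Yolanda free within 08:00–16:00: 10:00–11:00, 12:15–16:00.
Rania free within 08:00–16:00: 08:00–11:15, 12:30–12:45, 13:45–14:00.
Farrukh ∩ Yolanda: 10:00–10:30, 10:45–11:00, 12:15–16:00.
Farrukh ∩ Yolanda ∩ Rania: 10:00–10:30, 10:45–11:00, 12:30–12:45, 13:45–14:00.
Restricted to 09:15–13:45: 10:00–10:30, 10:45–11:00, 12:30–12:45.
Windows ≥ 15 min: 10:00–10:30, 10:45–11:00, 12:30–12:45.

10:00–10:30, 10:45–11:00, 12:30–12:45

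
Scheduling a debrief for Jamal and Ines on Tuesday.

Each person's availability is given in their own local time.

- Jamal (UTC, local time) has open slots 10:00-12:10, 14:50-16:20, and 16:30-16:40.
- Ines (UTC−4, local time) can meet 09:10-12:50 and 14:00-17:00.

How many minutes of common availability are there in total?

100 minutes

Jamal → UTC: 10:00–12:10, 14:50–16:20, 16:30–16:40.
Ines → UTC: 13:10–16:50, 18:00–21:00.
Jamal ∩ Ines: 14:50–16:20, 16:30–16:40.
Total common minutes: 90 + 10 = 100.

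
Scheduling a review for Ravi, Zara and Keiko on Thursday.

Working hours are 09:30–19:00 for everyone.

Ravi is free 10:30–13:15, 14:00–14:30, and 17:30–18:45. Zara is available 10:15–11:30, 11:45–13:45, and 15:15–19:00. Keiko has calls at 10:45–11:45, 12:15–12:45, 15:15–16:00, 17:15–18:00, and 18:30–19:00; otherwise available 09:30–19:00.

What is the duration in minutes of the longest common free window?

Keiko free within 09:30–19:00: 09:30–10:45, 11:45–12:15, 12:45–15:15, 16:00–17:15, 18:00–18:30.
Ravi ∩ Zara: 10:30–11:30, 11:45–13:15, 17:30–18:45.
Ravi ∩ Zara ∩ Keiko: 10:30–10:45, 11:45–12:15, 12:45–13:15, 18:00–18:30.
Common window lengths: 15, 30, 30, 30 min; longest is 30.

30 minutes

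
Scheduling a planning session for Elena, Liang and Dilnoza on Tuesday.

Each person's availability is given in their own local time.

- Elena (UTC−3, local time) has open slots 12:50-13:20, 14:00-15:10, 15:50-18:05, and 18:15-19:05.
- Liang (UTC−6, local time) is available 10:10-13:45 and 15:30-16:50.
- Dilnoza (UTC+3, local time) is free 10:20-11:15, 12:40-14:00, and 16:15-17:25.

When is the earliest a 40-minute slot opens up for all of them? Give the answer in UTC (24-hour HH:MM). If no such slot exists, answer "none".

none

Elena → UTC: 15:50–16:20, 17:00–18:10, 18:50–21:05, 21:15–22:05.
Liang → UTC: 16:10–19:45, 21:30–22:50.
Dilnoza → UTC: 07:20–08:15, 09:40–11:00, 13:15–14:25.
Elena ∩ Liang: 16:10–16:20, 17:00–18:10, 18:50–19:45, 21:30–22:05.
Elena ∩ Liang ∩ Dilnoza: (none).
Windows ≥ 40 min: (none).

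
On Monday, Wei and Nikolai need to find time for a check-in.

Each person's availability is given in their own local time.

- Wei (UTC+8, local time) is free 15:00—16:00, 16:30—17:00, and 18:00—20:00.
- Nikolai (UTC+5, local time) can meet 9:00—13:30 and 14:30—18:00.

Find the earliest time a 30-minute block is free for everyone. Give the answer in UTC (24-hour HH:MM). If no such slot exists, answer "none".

Wei → UTC: 07:00–08:00, 08:30–09:00, 10:00–12:00.
Nikolai → UTC: 04:00–08:30, 09:30–13:00.
Wei ∩ Nikolai: 07:00–08:00, 10:00–12:00.
Windows ≥ 30 min: 07:00–08:00, 10:00–12:00.
Earliest such window starts at 07:00.

07:00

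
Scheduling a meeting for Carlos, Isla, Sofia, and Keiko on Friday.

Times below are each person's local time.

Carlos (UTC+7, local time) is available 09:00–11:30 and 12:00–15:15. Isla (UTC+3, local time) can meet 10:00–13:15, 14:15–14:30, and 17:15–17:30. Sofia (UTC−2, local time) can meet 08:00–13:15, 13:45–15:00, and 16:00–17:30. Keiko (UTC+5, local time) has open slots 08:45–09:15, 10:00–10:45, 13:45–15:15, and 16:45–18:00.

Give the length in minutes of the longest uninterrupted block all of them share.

Carlos → UTC: 02:00–04:30, 05:00–08:15.
Isla → UTC: 07:00–10:15, 11:15–11:30, 14:15–14:30.
Sofia → UTC: 10:00–15:15, 15:45–17:00, 18:00–19:30.
Keiko → UTC: 03:45–04:15, 05:00–05:45, 08:45–10:15, 11:45–13:00.
Carlos ∩ Isla: 07:00–08:15.
Carlos ∩ Isla ∩ Sofia: (none).
Carlos ∩ Isla ∩ Sofia ∩ Keiko: (none).
No common window.

0 minutes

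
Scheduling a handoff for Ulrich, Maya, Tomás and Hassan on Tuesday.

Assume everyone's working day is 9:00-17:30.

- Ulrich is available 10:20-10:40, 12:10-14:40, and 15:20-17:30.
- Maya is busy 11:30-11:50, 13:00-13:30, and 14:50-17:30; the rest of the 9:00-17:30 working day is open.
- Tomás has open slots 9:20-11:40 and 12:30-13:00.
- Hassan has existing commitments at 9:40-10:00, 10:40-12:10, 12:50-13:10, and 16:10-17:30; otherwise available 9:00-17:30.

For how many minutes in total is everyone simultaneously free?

Maya free within 09:00–17:30: 09:00–11:30, 11:50–13:00, 13:30–14:50.
Hassan free within 09:00–17:30: 09:00–09:40, 10:00–10:40, 12:10–12:50, 13:10–16:10.
Ulrich ∩ Maya: 10:20–10:40, 12:10–13:00, 13:30–14:40.
Ulrich ∩ Maya ∩ Tomás: 10:20–10:40, 12:30–13:00.
Ulrich ∩ Maya ∩ Tomás ∩ Hassan: 10:20–10:40, 12:30–12:50.
Total common minutes: 20 + 20 = 40.

40 minutes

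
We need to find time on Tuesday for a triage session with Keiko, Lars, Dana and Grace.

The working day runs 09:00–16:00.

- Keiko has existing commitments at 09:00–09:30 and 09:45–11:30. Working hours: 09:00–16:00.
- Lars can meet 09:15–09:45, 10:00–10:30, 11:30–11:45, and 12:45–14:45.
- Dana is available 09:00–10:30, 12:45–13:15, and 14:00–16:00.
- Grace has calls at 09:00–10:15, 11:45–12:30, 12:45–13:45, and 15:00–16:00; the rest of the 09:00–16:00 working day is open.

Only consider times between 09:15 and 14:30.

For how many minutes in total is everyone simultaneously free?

Keiko free within 09:00–16:00: 09:30–09:45, 11:30–16:00.
Grace free within 09:00–16:00: 10:15–11:45, 12:30–12:45, 13:45–15:00.
Keiko ∩ Lars: 09:30–09:45, 11:30–11:45, 12:45–14:45.
Keiko ∩ Lars ∩ Dana: 09:30–09:45, 12:45–13:15, 14:00–14:45.
Keiko ∩ Lars ∩ Dana ∩ Grace: 14:00–14:45.
Restricted to 09:15–14:30: 14:00–14:30.
Total common minutes: 30.

30 minutes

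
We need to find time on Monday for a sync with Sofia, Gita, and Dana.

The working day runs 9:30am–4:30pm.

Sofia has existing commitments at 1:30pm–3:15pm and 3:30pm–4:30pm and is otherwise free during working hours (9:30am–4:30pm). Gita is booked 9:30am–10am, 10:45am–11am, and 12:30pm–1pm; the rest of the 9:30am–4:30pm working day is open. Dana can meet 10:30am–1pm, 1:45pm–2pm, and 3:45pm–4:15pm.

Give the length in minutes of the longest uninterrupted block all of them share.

Sofia free within 09:30–16:30: 09:30–13:30, 15:15–15:30.
Gita free within 09:30–16:30: 10:00–10:45, 11:00–12:30, 13:00–16:30.
Sofia ∩ Gita: 10:00–10:45, 11:00–12:30, 13:00–13:30, 15:15–15:30.
Sofia ∩ Gita ∩ Dana: 10:30–10:45, 11:00–12:30.
Common window lengths: 15, 90 min; longest is 90.

90 minutes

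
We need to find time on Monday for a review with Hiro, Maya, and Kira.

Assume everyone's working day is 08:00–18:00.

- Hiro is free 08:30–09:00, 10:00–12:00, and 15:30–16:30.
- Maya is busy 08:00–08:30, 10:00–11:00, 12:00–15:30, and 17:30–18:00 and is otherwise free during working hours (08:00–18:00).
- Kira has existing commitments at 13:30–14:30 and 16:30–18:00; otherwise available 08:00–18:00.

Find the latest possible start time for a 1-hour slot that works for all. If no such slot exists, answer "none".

15:30

Maya free within 08:00–18:00: 08:30–10:00, 11:00–12:00, 15:30–17:30.
Kira free within 08:00–18:00: 08:00–13:30, 14:30–16:30.
Hiro ∩ Maya: 08:30–09:00, 11:00–12:00, 15:30–16:30.
Hiro ∩ Maya ∩ Kira: 08:30–09:00, 11:00–12:00, 15:30–16:30.
Windows ≥ 60 min: 11:00–12:00, 15:30–16:30.
Latest start in the last window 15:30–16:30 is 16:30 − 60 min = 15:30.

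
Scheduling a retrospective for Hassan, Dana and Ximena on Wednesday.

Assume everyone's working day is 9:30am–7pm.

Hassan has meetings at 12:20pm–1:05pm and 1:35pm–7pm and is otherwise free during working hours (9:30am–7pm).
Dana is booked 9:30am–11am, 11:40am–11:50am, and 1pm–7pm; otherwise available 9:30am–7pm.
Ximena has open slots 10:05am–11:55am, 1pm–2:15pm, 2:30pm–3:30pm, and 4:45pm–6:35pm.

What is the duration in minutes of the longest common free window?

Hassan free within 09:30–19:00: 09:30–12:20, 13:05–13:35.
Dana free within 09:30–19:00: 11:00–11:40, 11:50–13:00.
Hassan ∩ Dana: 11:00–11:40, 11:50–12:20.
Hassan ∩ Dana ∩ Ximena: 11:00–11:40, 11:50–11:55.
Common window lengths: 40, 5 min; longest is 40.

40 minutes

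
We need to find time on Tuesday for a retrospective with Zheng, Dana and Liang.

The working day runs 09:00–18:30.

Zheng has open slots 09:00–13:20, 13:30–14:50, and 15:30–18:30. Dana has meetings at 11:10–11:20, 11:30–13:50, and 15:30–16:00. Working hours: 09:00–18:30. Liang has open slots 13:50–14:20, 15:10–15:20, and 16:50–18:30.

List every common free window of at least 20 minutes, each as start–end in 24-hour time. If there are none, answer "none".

Dana free within 09:00–18:30: 09:00–11:10, 11:20–11:30, 13:50–15:30, 16:00–18:30.
Zheng ∩ Dana: 09:00–11:10, 11:20–11:30, 13:50–14:50, 16:00–18:30.
Zheng ∩ Dana ∩ Liang: 13:50–14:20, 16:50–18:30.
Windows ≥ 20 min: 13:50–14:20, 16:50–18:30.

13:50–14:20, 16:50–18:30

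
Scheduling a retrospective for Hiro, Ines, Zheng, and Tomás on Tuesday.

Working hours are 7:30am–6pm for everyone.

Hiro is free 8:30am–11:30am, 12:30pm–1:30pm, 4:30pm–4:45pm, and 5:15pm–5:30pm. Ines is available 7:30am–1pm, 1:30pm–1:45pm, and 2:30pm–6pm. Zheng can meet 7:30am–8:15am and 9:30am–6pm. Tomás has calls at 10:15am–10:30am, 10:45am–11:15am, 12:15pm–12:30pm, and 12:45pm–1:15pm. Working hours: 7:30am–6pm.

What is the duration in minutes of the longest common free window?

Tomás free within 07:30–18:00: 07:30–10:15, 10:30–10:45, 11:15–12:15, 12:30–12:45, 13:15–18:00.
Hiro ∩ Ines: 08:30–11:30, 12:30–13:00, 16:30–16:45, 17:15–17:30.
Hiro ∩ Ines ∩ Zheng: 09:30–11:30, 12:30–13:00, 16:30–16:45, 17:15–17:30.
Hiro ∩ Ines ∩ Zheng ∩ Tomás: 09:30–10:15, 10:30–10:45, 11:15–11:30, 12:30–12:45, 16:30–16:45, 17:15–17:30.
Common window lengths: 45, 15, 15, 15, 15, 15 min; longest is 45.

45 minutes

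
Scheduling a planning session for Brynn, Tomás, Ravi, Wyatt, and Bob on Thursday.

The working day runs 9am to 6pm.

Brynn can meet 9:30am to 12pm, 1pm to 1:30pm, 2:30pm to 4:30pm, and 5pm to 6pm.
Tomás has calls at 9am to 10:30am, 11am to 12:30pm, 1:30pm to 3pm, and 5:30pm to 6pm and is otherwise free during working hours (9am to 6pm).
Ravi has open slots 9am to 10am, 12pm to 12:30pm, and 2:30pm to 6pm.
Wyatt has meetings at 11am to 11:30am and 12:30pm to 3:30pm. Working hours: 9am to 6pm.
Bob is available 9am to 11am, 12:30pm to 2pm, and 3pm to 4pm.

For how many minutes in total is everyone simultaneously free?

30 minutes

Tomás free within 09:00–18:00: 10:30–11:00, 12:30–13:30, 15:00–17:30.
Wyatt free within 09:00–18:00: 09:00–11:00, 11:30–12:30, 15:30–18:00.
Brynn ∩ Tomás: 10:30–11:00, 13:00–13:30, 15:00–16:30, 17:00–17:30.
Brynn ∩ Tomás ∩ Ravi: 15:00–16:30, 17:00–17:30.
Brynn ∩ Tomás ∩ Ravi ∩ Wyatt: 15:30–16:30, 17:00–17:30.
Brynn ∩ Tomás ∩ Ravi ∩ Wyatt ∩ Bob: 15:30–16:00.
Total common minutes: 30.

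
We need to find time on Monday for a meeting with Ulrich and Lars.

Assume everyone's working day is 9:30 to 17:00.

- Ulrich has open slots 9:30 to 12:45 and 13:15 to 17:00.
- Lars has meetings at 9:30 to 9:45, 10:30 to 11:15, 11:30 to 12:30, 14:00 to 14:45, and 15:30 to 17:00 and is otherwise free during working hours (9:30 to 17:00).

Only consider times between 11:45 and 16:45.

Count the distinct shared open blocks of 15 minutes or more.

Lars free within 09:30–17:00: 09:45–10:30, 11:15–11:30, 12:30–14:00, 14:45–15:30.
Ulrich ∩ Lars: 09:45–10:30, 11:15–11:30, 12:30–12:45, 13:15–14:00, 14:45–15:30.
Restricted to 11:45–16:45: 12:30–12:45, 13:15–14:00, 14:45–15:30.
Windows ≥ 15 min: 12:30–12:45, 13:15–14:00, 14:45–15:30.
That's 3 windows.

3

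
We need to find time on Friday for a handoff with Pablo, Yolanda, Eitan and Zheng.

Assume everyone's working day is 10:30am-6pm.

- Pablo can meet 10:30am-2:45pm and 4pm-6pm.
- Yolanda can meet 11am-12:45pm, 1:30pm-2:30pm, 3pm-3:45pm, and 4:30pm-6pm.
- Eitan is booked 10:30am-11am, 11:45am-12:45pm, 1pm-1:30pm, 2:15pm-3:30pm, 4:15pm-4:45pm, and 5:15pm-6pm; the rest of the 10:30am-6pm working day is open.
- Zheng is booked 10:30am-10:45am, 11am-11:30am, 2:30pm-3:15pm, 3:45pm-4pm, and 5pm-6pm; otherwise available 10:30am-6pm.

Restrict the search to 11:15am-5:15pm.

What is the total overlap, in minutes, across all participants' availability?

75 minutes

Eitan free within 10:30–18:00: 11:00–11:45, 12:45–13:00, 13:30–14:15, 15:30–16:15, 16:45–17:15.
Zheng free within 10:30–18:00: 10:45–11:00, 11:30–14:30, 15:15–15:45, 16:00–17:00.
Pablo ∩ Yolanda: 11:00–12:45, 13:30–14:30, 16:30–18:00.
Pablo ∩ Yolanda ∩ Eitan: 11:00–11:45, 13:30–14:15, 16:45–17:15.
Pablo ∩ Yolanda ∩ Eitan ∩ Zheng: 11:30–11:45, 13:30–14:15, 16:45–17:00.
Restricted to 11:15–17:15: 11:30–11:45, 13:30–14:15, 16:45–17:00.
Total common minutes: 15 + 45 + 15 = 75.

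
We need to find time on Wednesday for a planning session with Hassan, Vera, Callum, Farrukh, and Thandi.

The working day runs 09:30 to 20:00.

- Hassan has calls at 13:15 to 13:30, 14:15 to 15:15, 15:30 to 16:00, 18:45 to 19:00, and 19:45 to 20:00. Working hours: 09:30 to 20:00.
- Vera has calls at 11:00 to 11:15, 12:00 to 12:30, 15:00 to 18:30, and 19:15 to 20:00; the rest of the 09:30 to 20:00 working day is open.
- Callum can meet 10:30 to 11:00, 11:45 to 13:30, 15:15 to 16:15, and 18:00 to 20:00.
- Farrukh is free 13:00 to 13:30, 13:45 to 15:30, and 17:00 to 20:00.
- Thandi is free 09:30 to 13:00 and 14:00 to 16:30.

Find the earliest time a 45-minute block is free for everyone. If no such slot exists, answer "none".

Hassan free within 09:30–20:00: 09:30–13:15, 13:30–14:15, 15:15–15:30, 16:00–18:45, 19:00–19:45.
Vera free within 09:30–20:00: 09:30–11:00, 11:15–12:00, 12:30–15:00, 18:30–19:15.
Hassan ∩ Vera: 09:30–11:00, 11:15–12:00, 12:30–13:15, 13:30–14:15, 18:30–18:45, 19:00–19:15.
Hassan ∩ Vera ∩ Callum: 10:30–11:00, 11:45–12:00, 12:30–13:15, 18:30–18:45, 19:00–19:15.
Hassan ∩ Vera ∩ Callum ∩ Farrukh: 13:00–13:15, 18:30–18:45, 19:00–19:15.
Hassan ∩ Vera ∩ Callum ∩ Farrukh ∩ Thandi: (none).
Windows ≥ 45 min: (none).

none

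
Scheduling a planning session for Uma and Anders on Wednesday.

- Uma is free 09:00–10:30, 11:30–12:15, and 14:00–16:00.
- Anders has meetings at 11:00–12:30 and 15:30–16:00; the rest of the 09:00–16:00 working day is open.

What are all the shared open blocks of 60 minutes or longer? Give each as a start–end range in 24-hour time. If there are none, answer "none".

09:00–10:30, 14:00–15:30

Anders free within 09:00–16:00: 09:00–11:00, 12:30–15:30.
Uma ∩ Anders: 09:00–10:30, 14:00–15:30.
Windows ≥ 60 min: 09:00–10:30, 14:00–15:30.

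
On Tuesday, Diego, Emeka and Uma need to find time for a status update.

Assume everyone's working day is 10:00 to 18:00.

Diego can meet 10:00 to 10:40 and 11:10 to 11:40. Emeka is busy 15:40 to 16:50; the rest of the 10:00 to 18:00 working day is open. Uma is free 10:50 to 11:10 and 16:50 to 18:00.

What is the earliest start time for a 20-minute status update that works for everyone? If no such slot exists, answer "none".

none

Emeka free within 10:00–18:00: 10:00–15:40, 16:50–18:00.
Diego ∩ Emeka: 10:00–10:40, 11:10–11:40.
Diego ∩ Emeka ∩ Uma: (none).
Windows ≥ 20 min: (none).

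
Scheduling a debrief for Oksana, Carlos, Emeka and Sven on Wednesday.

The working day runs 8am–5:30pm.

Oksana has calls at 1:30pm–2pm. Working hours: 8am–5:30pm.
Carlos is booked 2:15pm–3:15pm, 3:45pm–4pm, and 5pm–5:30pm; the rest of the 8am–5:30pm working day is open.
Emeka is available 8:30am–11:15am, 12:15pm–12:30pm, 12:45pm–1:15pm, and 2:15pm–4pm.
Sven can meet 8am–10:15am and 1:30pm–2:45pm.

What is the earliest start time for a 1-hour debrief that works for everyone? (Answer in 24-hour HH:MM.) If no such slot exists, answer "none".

Oksana free within 08:00–17:30: 08:00–13:30, 14:00–17:30.
Carlos free within 08:00–17:30: 08:00–14:15, 15:15–15:45, 16:00–17:00.
Oksana ∩ Carlos: 08:00–13:30, 14:00–14:15, 15:15–15:45, 16:00–17:00.
Oksana ∩ Carlos ∩ Emeka: 08:30–11:15, 12:15–12:30, 12:45–13:15, 15:15–15:45.
Oksana ∩ Carlos ∩ Emeka ∩ Sven: 08:30–10:15.
Windows ≥ 60 min: 08:30–10:15.
Earliest such window starts at 08:30.

08:30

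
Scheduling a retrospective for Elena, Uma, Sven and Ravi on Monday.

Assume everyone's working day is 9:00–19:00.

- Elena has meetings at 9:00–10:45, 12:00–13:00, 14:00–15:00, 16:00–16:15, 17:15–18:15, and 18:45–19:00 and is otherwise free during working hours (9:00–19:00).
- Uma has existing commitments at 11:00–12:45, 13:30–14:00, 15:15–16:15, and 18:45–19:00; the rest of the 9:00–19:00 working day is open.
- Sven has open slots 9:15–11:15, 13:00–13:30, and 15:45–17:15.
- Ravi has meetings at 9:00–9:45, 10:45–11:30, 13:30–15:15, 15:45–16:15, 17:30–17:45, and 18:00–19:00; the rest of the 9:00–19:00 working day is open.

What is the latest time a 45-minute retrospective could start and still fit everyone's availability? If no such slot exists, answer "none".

Elena free within 09:00–19:00: 10:45–12:00, 13:00–14:00, 15:00–16:00, 16:15–17:15, 18:15–18:45.
Uma free within 09:00–19:00: 09:00–11:00, 12:45–13:30, 14:00–15:15, 16:15–18:45.
Ravi free within 09:00–19:00: 09:45–10:45, 11:30–13:30, 15:15–15:45, 16:15–17:30, 17:45–18:00.
Elena ∩ Uma: 10:45–11:00, 13:00–13:30, 15:00–15:15, 16:15–17:15, 18:15–18:45.
Elena ∩ Uma ∩ Sven: 10:45–11:00, 13:00–13:30, 16:15–17:15.
Elena ∩ Uma ∩ Sven ∩ Ravi: 13:00–13:30, 16:15–17:15.
Windows ≥ 45 min: 16:15–17:15.
Latest start in the last window 16:15–17:15 is 17:15 − 45 min = 16:30.

16:30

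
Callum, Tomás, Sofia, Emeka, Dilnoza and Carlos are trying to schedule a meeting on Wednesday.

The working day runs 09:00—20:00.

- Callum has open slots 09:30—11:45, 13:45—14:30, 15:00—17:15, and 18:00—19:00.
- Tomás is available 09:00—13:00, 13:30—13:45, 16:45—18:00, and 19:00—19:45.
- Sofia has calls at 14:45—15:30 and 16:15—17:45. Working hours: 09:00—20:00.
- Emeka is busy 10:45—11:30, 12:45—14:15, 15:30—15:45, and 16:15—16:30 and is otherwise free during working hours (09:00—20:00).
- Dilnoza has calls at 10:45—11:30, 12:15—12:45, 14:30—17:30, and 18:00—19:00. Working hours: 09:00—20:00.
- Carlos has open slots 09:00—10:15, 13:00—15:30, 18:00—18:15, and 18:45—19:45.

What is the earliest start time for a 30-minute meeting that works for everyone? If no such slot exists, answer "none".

09:30

Sofia free within 09:00–20:00: 09:00–14:45, 15:30–16:15, 17:45–20:00.
Emeka free within 09:00–20:00: 09:00–10:45, 11:30–12:45, 14:15–15:30, 15:45–16:15, 16:30–20:00.
Dilnoza free within 09:00–20:00: 09:00–10:45, 11:30–12:15, 12:45–14:30, 17:30–18:00, 19:00–20:00.
Callum ∩ Tomás: 09:30–11:45, 16:45–17:15.
Callum ∩ Tomás ∩ Sofia: 09:30–11:45.
Callum ∩ Tomás ∩ Sofia ∩ Emeka: 09:30–10:45, 11:30–11:45.
Callum ∩ Tomás ∩ Sofia ∩ Emeka ∩ Dilnoza: 09:30–10:45, 11:30–11:45.
Callum ∩ Tomás ∩ Sofia ∩ Emeka ∩ Dilnoza ∩ Carlos: 09:30–10:15.
Windows ≥ 30 min: 09:30–10:15.
Earliest such window starts at 09:30.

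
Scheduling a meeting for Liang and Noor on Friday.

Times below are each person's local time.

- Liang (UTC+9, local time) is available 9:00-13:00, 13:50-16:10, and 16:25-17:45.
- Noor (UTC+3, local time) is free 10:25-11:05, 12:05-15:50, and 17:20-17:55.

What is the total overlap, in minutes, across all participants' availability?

40 minutes

Liang → UTC: 00:00–04:00, 04:50–07:10, 07:25–08:45.
Noor → UTC: 07:25–08:05, 09:05–12:50, 14:20–14:55.
Liang ∩ Noor: 07:25–08:05.
Total common minutes: 40.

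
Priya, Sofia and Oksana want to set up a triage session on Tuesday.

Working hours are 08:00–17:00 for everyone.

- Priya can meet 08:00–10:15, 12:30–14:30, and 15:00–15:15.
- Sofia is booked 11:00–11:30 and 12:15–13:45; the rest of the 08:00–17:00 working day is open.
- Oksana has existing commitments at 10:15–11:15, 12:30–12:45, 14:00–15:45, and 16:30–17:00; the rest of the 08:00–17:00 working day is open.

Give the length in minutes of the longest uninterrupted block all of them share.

Sofia free within 08:00–17:00: 08:00–11:00, 11:30–12:15, 13:45–17:00.
Oksana free within 08:00–17:00: 08:00–10:15, 11:15–12:30, 12:45–14:00, 15:45–16:30.
Priya ∩ Sofia: 08:00–10:15, 13:45–14:30, 15:00–15:15.
Priya ∩ Sofia ∩ Oksana: 08:00–10:15, 13:45–14:00.
Common window lengths: 135, 15 min; longest is 135.

135 minutes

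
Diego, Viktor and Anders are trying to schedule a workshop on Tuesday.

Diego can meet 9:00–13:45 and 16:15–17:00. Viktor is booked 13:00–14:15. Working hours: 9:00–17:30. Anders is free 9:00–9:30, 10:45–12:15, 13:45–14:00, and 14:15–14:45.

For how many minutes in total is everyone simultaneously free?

Viktor free within 09:00–17:30: 09:00–13:00, 14:15–17:30.
Diego ∩ Viktor: 09:00–13:00, 16:15–17:00.
Diego ∩ Viktor ∩ Anders: 09:00–09:30, 10:45–12:15.
Total common minutes: 30 + 90 = 120.

120 minutes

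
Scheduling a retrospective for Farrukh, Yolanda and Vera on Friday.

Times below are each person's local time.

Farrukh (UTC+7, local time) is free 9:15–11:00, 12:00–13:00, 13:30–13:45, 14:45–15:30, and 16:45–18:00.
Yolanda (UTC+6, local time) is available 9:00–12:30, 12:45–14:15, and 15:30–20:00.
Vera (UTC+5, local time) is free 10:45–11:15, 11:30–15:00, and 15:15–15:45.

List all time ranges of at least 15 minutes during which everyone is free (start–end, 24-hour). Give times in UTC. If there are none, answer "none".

05:45–06:00, 07:45–08:15, 09:45–10:00, 10:15–10:45

Farrukh → UTC: 02:15–04:00, 05:00–06:00, 06:30–06:45, 07:45–08:30, 09:45–11:00.
Yolanda → UTC: 03:00–06:30, 06:45–08:15, 09:30–14:00.
Vera → UTC: 05:45–06:15, 06:30–10:00, 10:15–10:45.
Farrukh ∩ Yolanda: 03:00–04:00, 05:00–06:00, 07:45–08:15, 09:45–11:00.
Farrukh ∩ Yolanda ∩ Vera: 05:45–06:00, 07:45–08:15, 09:45–10:00, 10:15–10:45.
Windows ≥ 15 min: 05:45–06:00, 07:45–08:15, 09:45–10:00, 10:15–10:45.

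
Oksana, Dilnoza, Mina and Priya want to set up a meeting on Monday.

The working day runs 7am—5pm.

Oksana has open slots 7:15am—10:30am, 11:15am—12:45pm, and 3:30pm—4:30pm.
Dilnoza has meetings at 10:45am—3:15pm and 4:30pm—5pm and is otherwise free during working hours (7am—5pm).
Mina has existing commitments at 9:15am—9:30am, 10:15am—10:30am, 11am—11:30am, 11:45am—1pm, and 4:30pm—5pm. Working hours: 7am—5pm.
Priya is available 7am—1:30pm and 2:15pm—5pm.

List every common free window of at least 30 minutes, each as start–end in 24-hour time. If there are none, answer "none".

Dilnoza free within 07:00–17:00: 07:00–10:45, 15:15–16:30.
Mina free within 07:00–17:00: 07:00–09:15, 09:30–10:15, 10:30–11:00, 11:30–11:45, 13:00–16:30.
Oksana ∩ Dilnoza: 07:15–10:30, 15:30–16:30.
Oksana ∩ Dilnoza ∩ Mina: 07:15–09:15, 09:30–10:15, 15:30–16:30.
Oksana ∩ Dilnoza ∩ Mina ∩ Priya: 07:15–09:15, 09:30–10:15, 15:30–16:30.
Windows ≥ 30 min: 07:15–09:15, 09:30–10:15, 15:30–16:30.

07:15–09:15, 09:30–10:15, 15:30–16:30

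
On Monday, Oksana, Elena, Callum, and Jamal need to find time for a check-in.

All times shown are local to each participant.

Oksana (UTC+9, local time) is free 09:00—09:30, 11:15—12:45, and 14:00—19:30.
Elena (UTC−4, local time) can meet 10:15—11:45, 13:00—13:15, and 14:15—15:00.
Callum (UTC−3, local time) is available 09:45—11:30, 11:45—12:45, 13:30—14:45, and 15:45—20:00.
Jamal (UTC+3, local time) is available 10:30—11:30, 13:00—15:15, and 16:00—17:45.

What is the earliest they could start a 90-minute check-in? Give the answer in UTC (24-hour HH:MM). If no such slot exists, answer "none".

none

Oksana → UTC: 00:00–00:30, 02:15–03:45, 05:00–10:30.
Elena → UTC: 14:15–15:45, 17:00–17:15, 18:15–19:00.
Callum → UTC: 12:45–14:30, 14:45–15:45, 16:30–17:45, 18:45–23:00.
Jamal → UTC: 07:30–08:30, 10:00–12:15, 13:00–14:45.
Oksana ∩ Elena: (none).
Oksana ∩ Elena ∩ Callum: (none).
Oksana ∩ Elena ∩ Callum ∩ Jamal: (none).
Windows ≥ 90 min: (none).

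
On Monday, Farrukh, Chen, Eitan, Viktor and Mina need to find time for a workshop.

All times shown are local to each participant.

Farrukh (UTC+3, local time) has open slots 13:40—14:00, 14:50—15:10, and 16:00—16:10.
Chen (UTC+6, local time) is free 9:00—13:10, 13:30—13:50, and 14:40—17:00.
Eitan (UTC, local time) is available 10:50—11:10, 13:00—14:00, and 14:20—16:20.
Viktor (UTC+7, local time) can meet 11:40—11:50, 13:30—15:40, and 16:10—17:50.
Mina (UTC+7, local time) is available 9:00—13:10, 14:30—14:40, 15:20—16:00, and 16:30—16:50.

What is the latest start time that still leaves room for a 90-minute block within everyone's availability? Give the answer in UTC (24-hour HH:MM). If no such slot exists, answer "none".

none

Farrukh → UTC: 10:40–11:00, 11:50–12:10, 13:00–13:10.
Chen → UTC: 03:00–07:10, 07:30–07:50, 08:40–11:00.
Eitan → UTC: 10:50–11:10, 13:00–14:00, 14:20–16:20.
Viktor → UTC: 04:40–04:50, 06:30–08:40, 09:10–10:50.
Mina → UTC: 02:00–06:10, 07:30–07:40, 08:20–09:00, 09:30–09:50.
Farrukh ∩ Chen: 10:40–11:00.
Farrukh ∩ Chen ∩ Eitan: 10:50–11:00.
Farrukh ∩ Chen ∩ Eitan ∩ Viktor: (none).
Farrukh ∩ Chen ∩ Eitan ∩ Viktor ∩ Mina: (none).
Windows ≥ 90 min: (none).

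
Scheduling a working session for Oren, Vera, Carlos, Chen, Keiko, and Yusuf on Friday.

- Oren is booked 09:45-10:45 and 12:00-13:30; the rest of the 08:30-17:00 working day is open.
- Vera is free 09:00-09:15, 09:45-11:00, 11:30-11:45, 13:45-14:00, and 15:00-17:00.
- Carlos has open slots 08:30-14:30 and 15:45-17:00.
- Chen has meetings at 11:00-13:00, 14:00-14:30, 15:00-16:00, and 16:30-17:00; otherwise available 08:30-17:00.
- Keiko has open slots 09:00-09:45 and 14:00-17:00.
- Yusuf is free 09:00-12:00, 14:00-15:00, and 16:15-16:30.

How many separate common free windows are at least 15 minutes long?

2

Oren free within 08:30–17:00: 08:30–09:45, 10:45–12:00, 13:30–17:00.
Chen free within 08:30–17:00: 08:30–11:00, 13:00–14:00, 14:30–15:00, 16:00–16:30.
Oren ∩ Vera: 09:00–09:15, 10:45–11:00, 11:30–11:45, 13:45–14:00, 15:00–17:00.
Oren ∩ Vera ∩ Carlos: 09:00–09:15, 10:45–11:00, 11:30–11:45, 13:45–14:00, 15:45–17:00.
Oren ∩ Vera ∩ Carlos ∩ Chen: 09:00–09:15, 10:45–11:00, 13:45–14:00, 16:00–16:30.
Oren ∩ Vera ∩ Carlos ∩ Chen ∩ Keiko: 09:00–09:15, 16:00–16:30.
Oren ∩ Vera ∩ Carlos ∩ Chen ∩ Keiko ∩ Yusuf: 09:00–09:15, 16:15–16:30.
Windows ≥ 15 min: 09:00–09:15, 16:15–16:30.
That's 2 windows.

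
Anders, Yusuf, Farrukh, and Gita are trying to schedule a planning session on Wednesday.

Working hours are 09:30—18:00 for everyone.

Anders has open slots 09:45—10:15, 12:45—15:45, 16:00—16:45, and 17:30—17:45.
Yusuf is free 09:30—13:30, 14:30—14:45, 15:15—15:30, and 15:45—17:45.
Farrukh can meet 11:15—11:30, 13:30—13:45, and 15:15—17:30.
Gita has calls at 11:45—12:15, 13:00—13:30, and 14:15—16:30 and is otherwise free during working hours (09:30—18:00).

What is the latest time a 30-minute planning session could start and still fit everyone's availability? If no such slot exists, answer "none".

Gita free within 09:30–18:00: 09:30–11:45, 12:15–13:00, 13:30–14:15, 16:30–18:00.
Anders ∩ Yusuf: 09:45–10:15, 12:45–13:30, 14:30–14:45, 15:15–15:30, 16:00–16:45, 17:30–17:45.
Anders ∩ Yusuf ∩ Farrukh: 15:15–15:30, 16:00–16:45.
Anders ∩ Yusuf ∩ Farrukh ∩ Gita: 16:30–16:45.
Windows ≥ 30 min: (none).

none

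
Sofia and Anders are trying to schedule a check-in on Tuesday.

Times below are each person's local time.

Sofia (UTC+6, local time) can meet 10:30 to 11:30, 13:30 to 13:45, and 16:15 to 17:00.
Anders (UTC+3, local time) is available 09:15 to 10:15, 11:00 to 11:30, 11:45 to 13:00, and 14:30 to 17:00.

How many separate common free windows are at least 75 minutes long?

Sofia → UTC: 04:30–05:30, 07:30–07:45, 10:15–11:00.
Anders → UTC: 06:15–07:15, 08:00–08:30, 08:45–10:00, 11:30–14:00.
Sofia ∩ Anders: (none).
Windows ≥ 75 min: (none).
That's 0 windows.

0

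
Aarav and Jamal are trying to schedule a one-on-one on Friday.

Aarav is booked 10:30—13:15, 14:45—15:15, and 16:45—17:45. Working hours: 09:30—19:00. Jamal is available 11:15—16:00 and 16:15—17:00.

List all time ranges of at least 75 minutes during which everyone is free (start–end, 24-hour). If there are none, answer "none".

Aarav free within 09:30–19:00: 09:30–10:30, 13:15–14:45, 15:15–16:45, 17:45–19:00.
Aarav ∩ Jamal: 13:15–14:45, 15:15–16:00, 16:15–16:45.
Windows ≥ 75 min: 13:15–14:45.

13:15–14:45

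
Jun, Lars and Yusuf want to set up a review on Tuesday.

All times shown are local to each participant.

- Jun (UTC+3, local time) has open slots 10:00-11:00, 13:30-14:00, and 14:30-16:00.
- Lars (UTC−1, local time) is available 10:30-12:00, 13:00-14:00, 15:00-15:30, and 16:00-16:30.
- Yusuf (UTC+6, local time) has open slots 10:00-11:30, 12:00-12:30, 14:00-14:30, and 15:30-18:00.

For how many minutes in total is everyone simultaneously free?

Jun → UTC: 07:00–08:00, 10:30–11:00, 11:30–13:00.
Lars → UTC: 11:30–13:00, 14:00–15:00, 16:00–16:30, 17:00–17:30.
Yusuf → UTC: 04:00–05:30, 06:00–06:30, 08:00–08:30, 09:30–12:00.
Jun ∩ Lars: 11:30–13:00.
Jun ∩ Lars ∩ Yusuf: 11:30–12:00.
Total common minutes: 30.

30 minutes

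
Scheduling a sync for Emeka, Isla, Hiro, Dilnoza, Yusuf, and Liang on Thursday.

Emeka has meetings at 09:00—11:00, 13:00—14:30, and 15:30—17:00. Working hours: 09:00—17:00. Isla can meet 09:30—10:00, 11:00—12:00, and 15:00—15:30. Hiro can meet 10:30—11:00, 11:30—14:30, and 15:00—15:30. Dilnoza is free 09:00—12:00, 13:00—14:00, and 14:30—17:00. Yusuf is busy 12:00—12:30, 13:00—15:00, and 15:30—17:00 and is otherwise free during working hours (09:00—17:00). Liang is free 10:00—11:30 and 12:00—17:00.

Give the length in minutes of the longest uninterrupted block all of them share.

30 minutes

Emeka free within 09:00–17:00: 11:00–13:00, 14:30–15:30.
Yusuf free within 09:00–17:00: 09:00–12:00, 12:30–13:00, 15:00–15:30.
Emeka ∩ Isla: 11:00–12:00, 15:00–15:30.
Emeka ∩ Isla ∩ Hiro: 11:30–12:00, 15:00–15:30.
Emeka ∩ Isla ∩ Hiro ∩ Dilnoza: 11:30–12:00, 15:00–15:30.
Emeka ∩ Isla ∩ Hiro ∩ Dilnoza ∩ Yusuf: 11:30–12:00, 15:00–15:30.
Emeka ∩ Isla ∩ Hiro ∩ Dilnoza ∩ Yusuf ∩ Liang: 15:00–15:30.
Single common window of 30 minutes.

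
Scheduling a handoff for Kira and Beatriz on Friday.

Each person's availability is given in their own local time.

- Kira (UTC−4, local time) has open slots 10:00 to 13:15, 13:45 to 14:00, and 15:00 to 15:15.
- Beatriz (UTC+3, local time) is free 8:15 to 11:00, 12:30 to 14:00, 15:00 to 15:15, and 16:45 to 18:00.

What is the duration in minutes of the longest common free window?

Kira → UTC: 14:00–17:15, 17:45–18:00, 19:00–19:15.
Beatriz → UTC: 05:15–08:00, 09:30–11:00, 12:00–12:15, 13:45–15:00.
Kira ∩ Beatriz: 14:00–15:00.
Single common window of 60 minutes.

60 minutes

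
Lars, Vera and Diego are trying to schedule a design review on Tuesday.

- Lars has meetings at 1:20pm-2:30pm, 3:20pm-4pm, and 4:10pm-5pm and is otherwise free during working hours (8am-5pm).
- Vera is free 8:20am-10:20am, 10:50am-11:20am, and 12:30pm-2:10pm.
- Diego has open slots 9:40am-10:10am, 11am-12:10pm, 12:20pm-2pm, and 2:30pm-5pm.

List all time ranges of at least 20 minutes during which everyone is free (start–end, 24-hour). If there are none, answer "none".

Lars free within 08:00–17:00: 08:00–13:20, 14:30–15:20, 16:00–16:10.
Lars ∩ Vera: 08:20–10:20, 10:50–11:20, 12:30–13:20.
Lars ∩ Vera ∩ Diego: 09:40–10:10, 11:00–11:20, 12:30–13:20.
Windows ≥ 20 min: 09:40–10:10, 11:00–11:20, 12:30–13:20.

09:40–10:10, 11:00–11:20, 12:30–13:20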